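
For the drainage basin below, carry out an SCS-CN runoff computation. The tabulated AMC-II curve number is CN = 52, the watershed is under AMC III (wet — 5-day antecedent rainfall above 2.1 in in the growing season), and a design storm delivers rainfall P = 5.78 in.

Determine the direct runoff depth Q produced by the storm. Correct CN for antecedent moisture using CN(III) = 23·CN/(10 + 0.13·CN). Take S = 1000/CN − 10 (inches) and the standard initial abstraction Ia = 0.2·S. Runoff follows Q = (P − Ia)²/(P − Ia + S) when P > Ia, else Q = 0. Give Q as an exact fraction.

CN(III) from CN(II)=52: (23·52)/(10 + 0.13·52) = 29900/419 ≈ 71.360
Max retention: S = 1000/(29900/419) − 10 = 1200/299 in (≈ 4.013 in)
Initial abstraction Ia = S/5 = (1200/299)/5 = 240/299 ≈ 0.803 in
Since P=5.780 > Ia=0.803: effective rainfall P−Ia = 74411/14950 in
Runoff Q = (P−Ia)²/(P−Ia+S) = (4.977)²/(4.977+4.013) = 5536996921/2009444450 ≈ 2.755 in

Q = 5536996921/2009444450 in ≈ 2.755 in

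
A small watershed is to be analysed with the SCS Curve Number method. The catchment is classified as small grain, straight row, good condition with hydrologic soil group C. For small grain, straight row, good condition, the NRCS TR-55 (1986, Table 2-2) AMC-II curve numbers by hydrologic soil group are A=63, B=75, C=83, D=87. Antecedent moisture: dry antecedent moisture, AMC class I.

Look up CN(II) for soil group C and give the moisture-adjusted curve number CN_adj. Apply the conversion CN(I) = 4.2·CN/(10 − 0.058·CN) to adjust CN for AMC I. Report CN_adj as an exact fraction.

NRCS table: small grain, straight row, good condition, soil group C → CN(II) = 83
CN(I) from CN(II)=83: (4.2·83)/(10 − 0.058·83) = 174300/2593 ≈ 67.219

CN_adj = 174300/2593 ≈ 67.219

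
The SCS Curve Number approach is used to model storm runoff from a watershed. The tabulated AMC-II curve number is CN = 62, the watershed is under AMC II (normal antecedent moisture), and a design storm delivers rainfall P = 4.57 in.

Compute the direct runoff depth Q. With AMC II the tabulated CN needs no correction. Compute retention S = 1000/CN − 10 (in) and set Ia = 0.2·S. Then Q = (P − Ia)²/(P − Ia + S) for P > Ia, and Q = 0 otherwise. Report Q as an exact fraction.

Average conditions: CN = 62 (no AMC adjustment).
Max retention: S = 1000/62 − 10 = 190/31 in (≈ 6.129 in)
Initial abstraction Ia = S/5 = (190/31)/5 = 38/31 ≈ 1.226 in
P − Ia = 4.570 − 1.226 = 10367/3100 ≈ 3.344 in (> 0, runoff occurs)
Runoff Q = (P−Ia)²/(P−Ia+S) = (3.344)²/(3.344+6.129) = 107474689/91037700 ≈ 1.181 in

Q = 107474689/91037700 in ≈ 1.181 in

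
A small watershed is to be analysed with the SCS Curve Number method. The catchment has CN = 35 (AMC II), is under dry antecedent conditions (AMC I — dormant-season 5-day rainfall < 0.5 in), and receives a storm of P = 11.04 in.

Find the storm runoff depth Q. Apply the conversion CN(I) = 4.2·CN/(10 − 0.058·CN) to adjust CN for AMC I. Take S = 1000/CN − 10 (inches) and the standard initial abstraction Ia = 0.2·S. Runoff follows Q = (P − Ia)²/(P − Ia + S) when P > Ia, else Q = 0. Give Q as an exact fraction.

Q = 16289296/156713025 in ≈ 0.104 in

CN(I) from CN(II)=35: (4.2·35)/(10 − 0.058·35) = 14700/797 ≈ 18.444
S = 1000/(14700/797) − 10 = 6500/147 in ≈ 44.218 in
Ia = 0.2S: 0.2·44.218 = 8.844 in (exactly 1300/147)
Since P=11.040 > Ia=8.844: effective rainfall P−Ia = 8072/3675 in
Q = (8072/3675)²/((8072/3675) + 6500/147) = (65157184/13505625)/(170572/3675) = 16289296/156713025 in ≈ 0.104 in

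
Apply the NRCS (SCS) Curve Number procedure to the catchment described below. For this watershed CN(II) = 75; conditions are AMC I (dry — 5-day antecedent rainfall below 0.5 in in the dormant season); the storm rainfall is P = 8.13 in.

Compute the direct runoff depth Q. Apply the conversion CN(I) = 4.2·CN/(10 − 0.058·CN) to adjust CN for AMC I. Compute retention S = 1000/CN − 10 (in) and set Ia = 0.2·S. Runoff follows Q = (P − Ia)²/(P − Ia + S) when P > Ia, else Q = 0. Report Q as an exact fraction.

Adjust CN=75 to AMC I: 4.2·75/(10 − 0.058·75) → 315 ÷ (113/20) = 6300/113 ≈ 55.752
Max retention: S = 1000/(6300/113) − 10 = 500/63 in (≈ 7.937 in)
Ia = 0.2S: 0.2·7.937 = 1.587 in (exactly 100/63)
Since P=8.130 > Ia=1.587: effective rainfall P−Ia = 41219/6300 in
Q = (41219/6300)²/((41219/6300) + 500/63) = (1699005961/39690000)/(91219/6300) = 1699005961/574679700 in ≈ 2.956 in

Q = 1699005961/574679700 in ≈ 2.956 in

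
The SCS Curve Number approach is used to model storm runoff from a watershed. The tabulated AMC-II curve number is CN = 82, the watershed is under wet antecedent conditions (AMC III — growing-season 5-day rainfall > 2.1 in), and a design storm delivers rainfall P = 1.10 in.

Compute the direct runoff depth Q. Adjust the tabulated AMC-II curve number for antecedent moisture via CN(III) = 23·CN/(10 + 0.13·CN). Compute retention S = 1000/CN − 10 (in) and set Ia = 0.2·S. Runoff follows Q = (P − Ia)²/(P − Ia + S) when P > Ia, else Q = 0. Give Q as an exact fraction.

Wet (AMC III): CN(III) = 23·82/(10 + 0.13·82) = 1886/(1033/50) = 94300/1033 ≈ 91.288
S = 1000/(94300/1033) − 10 = 900/943 in ≈ 0.954 in
Initial abstraction Ia = S/5 = (900/943)/5 = 180/943 ≈ 0.191 in
P − Ia = 1.100 − 0.191 = 8573/9430 ≈ 0.909 in (> 0, runoff occurs)
Q = (8573/9430)²/((8573/9430) + 900/943) = (73496329/88924900)/(17573/9430) = 73496329/165713390 in ≈ 0.444 in

Q = 73496329/165713390 in ≈ 0.444 in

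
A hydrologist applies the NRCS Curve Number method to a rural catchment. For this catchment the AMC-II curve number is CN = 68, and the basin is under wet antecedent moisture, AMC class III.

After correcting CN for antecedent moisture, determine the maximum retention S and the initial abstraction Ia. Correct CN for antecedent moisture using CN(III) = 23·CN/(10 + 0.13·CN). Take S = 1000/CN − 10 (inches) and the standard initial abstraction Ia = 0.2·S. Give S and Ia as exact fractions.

Wet (AMC III): CN(III) = 23·68/(10 + 0.13·68) = 1564/(471/25) = 39100/471 ≈ 83.015
S = 1000/(39100/471) − 10 = 800/391 in ≈ 2.046 in
Initial abstraction Ia = S/5 = (800/391)/5 = 160/391 ≈ 0.409 in

S = 800/391 in ≈ 2.046 in; Ia = 160/391 in ≈ 0.409 in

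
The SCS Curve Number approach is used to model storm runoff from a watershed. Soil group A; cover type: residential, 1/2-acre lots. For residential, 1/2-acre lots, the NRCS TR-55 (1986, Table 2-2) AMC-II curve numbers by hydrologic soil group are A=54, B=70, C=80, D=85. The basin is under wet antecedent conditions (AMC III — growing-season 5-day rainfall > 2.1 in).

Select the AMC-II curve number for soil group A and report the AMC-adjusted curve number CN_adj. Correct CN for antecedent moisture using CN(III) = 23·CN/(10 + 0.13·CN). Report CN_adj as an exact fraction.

CN_adj = 2700/37 ≈ 72.973

NRCS table: residential, 1/2-acre lots, soil group A → CN(II) = 54
Wet (AMC III): CN(III) = 23·54/(10 + 0.13·54) = 1242/(851/50) = 2700/37 ≈ 72.973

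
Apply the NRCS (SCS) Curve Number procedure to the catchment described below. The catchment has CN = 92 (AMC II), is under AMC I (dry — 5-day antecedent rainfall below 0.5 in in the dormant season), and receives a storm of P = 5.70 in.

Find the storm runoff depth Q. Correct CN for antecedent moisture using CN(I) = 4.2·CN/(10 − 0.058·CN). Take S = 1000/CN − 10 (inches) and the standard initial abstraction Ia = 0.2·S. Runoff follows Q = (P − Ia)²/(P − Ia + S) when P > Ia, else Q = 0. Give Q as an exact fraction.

CN(I) from CN(II)=92: (4.2·92)/(10 − 0.058·92) = 48300/583 ≈ 82.847
S = 1000/(48300/583) − 10 = 1000/483 in ≈ 2.070 in
Ia = 0.2S: 0.2·2.070 = 0.414 in (exactly 200/483)
P − Ia = 5.700 − 0.414 = 25531/4830 ≈ 5.286 in (> 0, runoff occurs)
Q: (25531/4830)² ÷ (35531/4830) = 651831961/171614730 in (≈ 3.798 in)

Q = 651831961/171614730 in ≈ 3.798 in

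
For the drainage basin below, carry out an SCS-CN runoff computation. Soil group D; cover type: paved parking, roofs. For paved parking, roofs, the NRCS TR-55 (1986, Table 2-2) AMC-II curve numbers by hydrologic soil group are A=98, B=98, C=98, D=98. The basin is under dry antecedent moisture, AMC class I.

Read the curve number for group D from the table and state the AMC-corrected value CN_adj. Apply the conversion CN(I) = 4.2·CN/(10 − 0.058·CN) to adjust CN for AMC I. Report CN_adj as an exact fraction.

NRCS table: paved parking, roofs, soil group D → CN(II) = 98
CN(I) from CN(II)=98: (4.2·98)/(10 − 0.058·98) = 102900/1079 ≈ 95.366

CN_adj = 102900/1079 ≈ 95.366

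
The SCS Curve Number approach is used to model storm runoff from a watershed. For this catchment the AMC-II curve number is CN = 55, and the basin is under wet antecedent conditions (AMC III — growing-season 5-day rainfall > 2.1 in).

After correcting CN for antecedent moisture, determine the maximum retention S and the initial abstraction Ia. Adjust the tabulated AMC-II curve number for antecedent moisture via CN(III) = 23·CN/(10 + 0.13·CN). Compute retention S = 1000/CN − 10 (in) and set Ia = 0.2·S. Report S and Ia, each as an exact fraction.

S = 900/253 in ≈ 3.557 in; Ia = 180/253 in ≈ 0.711 in

CN(III) from CN(II)=55: (23·55)/(10 + 0.13·55) = 25300/343 ≈ 73.761
Max retention: S = 1000/(25300/343) − 10 = 900/253 in (≈ 3.557 in)
Ia = 0.2S: 0.2·3.557 = 0.711 in (exactly 180/253)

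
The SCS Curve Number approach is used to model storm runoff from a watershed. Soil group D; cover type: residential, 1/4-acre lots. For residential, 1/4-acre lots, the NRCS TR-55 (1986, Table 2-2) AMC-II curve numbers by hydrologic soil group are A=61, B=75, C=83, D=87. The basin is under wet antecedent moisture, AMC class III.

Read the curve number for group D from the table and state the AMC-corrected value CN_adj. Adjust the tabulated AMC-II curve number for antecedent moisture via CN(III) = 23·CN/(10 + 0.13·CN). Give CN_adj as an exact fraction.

CN_adj = 200100/2131 ≈ 93.900

NRCS table: residential, 1/4-acre lots, soil group D → CN(II) = 87
Wet (AMC III): CN(III) = 23·87/(10 + 0.13·87) = 2001/(2131/100) = 200100/2131 ≈ 93.900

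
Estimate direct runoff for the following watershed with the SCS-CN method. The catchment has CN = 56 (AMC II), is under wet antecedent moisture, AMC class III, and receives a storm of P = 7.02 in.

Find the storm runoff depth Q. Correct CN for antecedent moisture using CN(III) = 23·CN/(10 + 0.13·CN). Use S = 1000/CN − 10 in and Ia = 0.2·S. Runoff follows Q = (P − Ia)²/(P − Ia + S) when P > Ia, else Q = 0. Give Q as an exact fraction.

Adjust CN=56 to AMC III: 23·56/(10 + 0.13·56) → 1288 ÷ (432/25) = 4025/54 ≈ 74.537
Max retention: S = 1000/(4025/54) − 10 = 550/161 in (≈ 3.416 in)
Ia = 0.2S: 0.2·3.416 = 0.683 in (exactly 110/161)
P − Ia = 7.020 − 0.683 = 51011/8050 ≈ 6.337 in (> 0, runoff occurs)
Runoff Q = (P−Ia)²/(P−Ia+S) = (6.337)²/(6.337+3.416) = 2602122121/632013550 ≈ 4.117 in

Q = 2602122121/632013550 in ≈ 4.117 in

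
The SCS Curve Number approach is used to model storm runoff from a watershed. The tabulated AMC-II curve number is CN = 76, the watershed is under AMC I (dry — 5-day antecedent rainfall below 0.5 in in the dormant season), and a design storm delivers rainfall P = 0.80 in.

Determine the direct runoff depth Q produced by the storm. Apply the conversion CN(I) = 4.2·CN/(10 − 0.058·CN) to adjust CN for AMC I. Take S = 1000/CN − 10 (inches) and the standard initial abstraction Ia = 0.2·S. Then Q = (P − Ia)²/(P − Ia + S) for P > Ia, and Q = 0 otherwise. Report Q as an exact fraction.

CN(I) from CN(II)=76: (4.2·76)/(10 − 0.058·76) = 13300/233 ≈ 57.082
Retention S: 1000/CN − 10 with CN=57.082 → S = 1000/133 ≈ 7.519 in
Initial abstraction Ia = S/5 = (1000/133)/5 = 200/133 ≈ 1.504 in
P = 0.800 ≤ Ia = 1.504 in: entire storm abstracted, Q = 0.

Q = 0 in ≈ 0.000 in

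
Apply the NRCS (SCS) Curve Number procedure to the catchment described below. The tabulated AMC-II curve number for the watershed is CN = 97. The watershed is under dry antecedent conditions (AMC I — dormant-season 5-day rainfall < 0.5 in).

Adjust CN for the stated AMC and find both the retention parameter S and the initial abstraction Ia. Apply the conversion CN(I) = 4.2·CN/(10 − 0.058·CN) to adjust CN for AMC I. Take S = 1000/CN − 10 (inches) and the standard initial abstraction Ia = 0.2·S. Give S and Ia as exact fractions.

Adjust CN=97 to AMC I: 4.2·97/(10 − 0.058·97) → (2037/5) ÷ (2187/500) = 67900/729 ≈ 93.141
Max retention: S = 1000/(67900/729) − 10 = 500/679 in (≈ 0.736 in)
Initial abstraction Ia = S/5 = (500/679)/5 = 100/679 ≈ 0.147 in

S = 500/679 in ≈ 0.736 in; Ia = 100/679 in ≈ 0.147 in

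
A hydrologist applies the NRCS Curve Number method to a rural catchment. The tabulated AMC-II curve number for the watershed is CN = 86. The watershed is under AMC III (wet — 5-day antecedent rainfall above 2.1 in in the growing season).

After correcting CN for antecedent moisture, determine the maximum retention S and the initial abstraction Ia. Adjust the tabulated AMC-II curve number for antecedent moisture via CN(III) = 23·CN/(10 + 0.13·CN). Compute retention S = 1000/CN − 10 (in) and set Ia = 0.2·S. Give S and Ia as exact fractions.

Wet (AMC III): CN(III) = 23·86/(10 + 0.13·86) = 1978/(1059/50) = 98900/1059 ≈ 93.390
S = 1000/(98900/1059) − 10 = 700/989 in ≈ 0.708 in
Initial abstraction Ia = S/5 = (700/989)/5 = 140/989 ≈ 0.142 in

S = 700/989 in ≈ 0.708 in; Ia = 140/989 in ≈ 0.142 in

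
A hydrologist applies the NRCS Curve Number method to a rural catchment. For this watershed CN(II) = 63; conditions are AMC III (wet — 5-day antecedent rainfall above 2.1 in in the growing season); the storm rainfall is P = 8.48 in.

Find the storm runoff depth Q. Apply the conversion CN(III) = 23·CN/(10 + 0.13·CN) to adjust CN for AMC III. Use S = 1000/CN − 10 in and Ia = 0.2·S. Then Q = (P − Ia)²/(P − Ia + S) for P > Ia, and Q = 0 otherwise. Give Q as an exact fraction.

Q = 20835190336/3452133825 in ≈ 6.035 in

Wet (AMC III): CN(III) = 23·63/(10 + 0.13·63) = 1449/(1819/100) = 144900/1819 ≈ 79.659
Max retention: S = 1000/(144900/1819) − 10 = 3700/1449 in (≈ 2.553 in)
Ia = 0.2S: 0.2·2.553 = 0.511 in (exactly 740/1449)
P − Ia = 8.480 − 0.511 = 288688/36225 ≈ 7.969 in (> 0, runoff occurs)
Q: (288688/36225)² ÷ (381188/36225) = 20835190336/3452133825 in (≈ 6.035 in)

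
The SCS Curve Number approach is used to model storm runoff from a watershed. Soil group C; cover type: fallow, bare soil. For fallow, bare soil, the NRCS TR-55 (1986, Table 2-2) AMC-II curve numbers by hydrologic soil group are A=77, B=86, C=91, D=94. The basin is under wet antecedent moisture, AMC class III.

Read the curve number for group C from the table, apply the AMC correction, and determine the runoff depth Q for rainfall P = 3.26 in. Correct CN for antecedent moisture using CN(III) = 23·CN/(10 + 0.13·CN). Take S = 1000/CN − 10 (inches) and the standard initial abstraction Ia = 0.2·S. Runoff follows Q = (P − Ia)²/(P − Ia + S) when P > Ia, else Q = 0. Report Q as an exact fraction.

NRCS table: fallow, bare soil, soil group C → CN(II) = 91
CN(III) from CN(II)=91: (23·91)/(10 + 0.13·91) = 209300/2183 ≈ 95.877
S = 1000/(209300/2183) − 10 = 900/2093 in ≈ 0.430 in
Ia = 0.2·(900/2093) = 180/2093 in ≈ 0.086 in
Excess rainfall: 3.260 − 0.086 = 3.174 in; P > Ia so Q > 0
Q = (332159/104650)²/((332159/104650) + 900/2093) = (110329601281/10951622500)/(377159/104650) = 110329601281/39469689350 in ≈ 2.795 in

Q = 110329601281/39469689350 in ≈ 2.795 in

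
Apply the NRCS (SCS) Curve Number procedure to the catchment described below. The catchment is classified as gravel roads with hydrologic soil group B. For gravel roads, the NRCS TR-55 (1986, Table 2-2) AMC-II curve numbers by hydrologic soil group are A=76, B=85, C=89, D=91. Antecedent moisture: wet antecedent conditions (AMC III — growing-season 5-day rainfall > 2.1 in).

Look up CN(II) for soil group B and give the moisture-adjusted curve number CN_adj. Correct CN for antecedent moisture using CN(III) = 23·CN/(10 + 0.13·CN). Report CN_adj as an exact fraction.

CN_adj = 39100/421 ≈ 92.874

NRCS table: gravel roads, soil group B → CN(II) = 85
Adjust CN=85 to AMC III: 23·85/(10 + 0.13·85) → 1955 ÷ (421/20) = 39100/421 ≈ 92.874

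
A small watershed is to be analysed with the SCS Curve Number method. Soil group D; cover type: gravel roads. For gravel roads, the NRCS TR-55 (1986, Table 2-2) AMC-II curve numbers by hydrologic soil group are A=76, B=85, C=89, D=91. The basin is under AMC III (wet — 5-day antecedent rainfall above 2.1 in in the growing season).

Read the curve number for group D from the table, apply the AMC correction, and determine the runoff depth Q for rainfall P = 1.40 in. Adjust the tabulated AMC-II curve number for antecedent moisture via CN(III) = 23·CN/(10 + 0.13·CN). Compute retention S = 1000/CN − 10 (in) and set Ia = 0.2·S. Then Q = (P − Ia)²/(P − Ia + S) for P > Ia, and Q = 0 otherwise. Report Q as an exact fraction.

NRCS table: gravel roads, soil group D → CN(II) = 91
CN(III) from CN(II)=91: (23·91)/(10 + 0.13·91) = 209300/2183 ≈ 95.877
Retention S: 1000/CN − 10 with CN=95.877 → S = 900/2093 ≈ 0.430 in
Ia = 0.2·(900/2093) = 180/2093 in ≈ 0.086 in
Since P=1.400 > Ia=0.086: effective rainfall P−Ia = 13751/10465 in
Runoff Q = (P−Ia)²/(P−Ia+S) = (1.314)²/(1.314+0.430) = 189090001/190996715 ≈ 0.990 in

Q = 189090001/190996715 in ≈ 0.990 in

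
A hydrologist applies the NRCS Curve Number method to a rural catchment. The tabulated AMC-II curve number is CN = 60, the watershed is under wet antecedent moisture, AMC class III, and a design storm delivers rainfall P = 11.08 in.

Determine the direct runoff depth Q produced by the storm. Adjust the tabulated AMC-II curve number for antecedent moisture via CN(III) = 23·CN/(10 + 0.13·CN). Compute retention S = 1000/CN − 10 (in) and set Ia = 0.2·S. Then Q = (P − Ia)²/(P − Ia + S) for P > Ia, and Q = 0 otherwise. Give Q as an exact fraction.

Adjust CN=60 to AMC III: 23·60/(10 + 0.13·60) → 1380 ÷ (89/5) = 6900/89 ≈ 77.528
S = 1000/(6900/89) − 10 = 200/69 in ≈ 2.899 in
Ia = 0.2·(200/69) = 40/69 in ≈ 0.580 in
Since P=11.080 > Ia=0.580: effective rainfall P−Ia = 18113/1725 in
Q = (18113/1725)²/((18113/1725) + 200/69) = (328080769/2975625)/(23113/1725) = 328080769/39869925 in ≈ 8.229 in

Q = 328080769/39869925 in ≈ 8.229 in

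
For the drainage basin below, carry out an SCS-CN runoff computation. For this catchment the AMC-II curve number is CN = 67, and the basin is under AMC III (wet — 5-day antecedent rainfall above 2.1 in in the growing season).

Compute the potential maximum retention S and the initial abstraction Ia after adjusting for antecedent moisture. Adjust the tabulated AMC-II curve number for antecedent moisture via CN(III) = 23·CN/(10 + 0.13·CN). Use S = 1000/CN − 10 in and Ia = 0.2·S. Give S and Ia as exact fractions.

Wet (AMC III): CN(III) = 23·67/(10 + 0.13·67) = 1541/(1871/100) = 154100/1871 ≈ 82.362
S = 1000/(154100/1871) − 10 = 3300/1541 in ≈ 2.141 in
Initial abstraction Ia = S/5 = (3300/1541)/5 = 660/1541 ≈ 0.428 in

S = 3300/1541 in ≈ 2.141 in; Ia = 660/1541 in ≈ 0.428 in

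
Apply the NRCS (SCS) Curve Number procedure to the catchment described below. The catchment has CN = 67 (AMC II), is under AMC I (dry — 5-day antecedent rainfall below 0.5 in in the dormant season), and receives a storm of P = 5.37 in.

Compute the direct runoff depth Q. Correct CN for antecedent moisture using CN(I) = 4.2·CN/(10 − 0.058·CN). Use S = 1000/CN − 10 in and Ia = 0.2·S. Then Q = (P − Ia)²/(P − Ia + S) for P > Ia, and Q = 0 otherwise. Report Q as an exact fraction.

Adjust CN=67 to AMC I: 4.2·67/(10 − 0.058·67) → (1407/5) ÷ (3057/500) = 46900/1019 ≈ 46.026
Max retention: S = 1000/(46900/1019) − 10 = 5500/469 in (≈ 11.727 in)
Ia = 0.2S: 0.2·11.727 = 2.345 in (exactly 1100/469)
Excess rainfall: 5.370 − 2.345 = 3.025 in; P > Ia so Q > 0
Q: (141853/46900)² ÷ (691853/46900) = 20122273609/32447905700 in (≈ 0.620 in)

Q = 20122273609/32447905700 in ≈ 0.620 in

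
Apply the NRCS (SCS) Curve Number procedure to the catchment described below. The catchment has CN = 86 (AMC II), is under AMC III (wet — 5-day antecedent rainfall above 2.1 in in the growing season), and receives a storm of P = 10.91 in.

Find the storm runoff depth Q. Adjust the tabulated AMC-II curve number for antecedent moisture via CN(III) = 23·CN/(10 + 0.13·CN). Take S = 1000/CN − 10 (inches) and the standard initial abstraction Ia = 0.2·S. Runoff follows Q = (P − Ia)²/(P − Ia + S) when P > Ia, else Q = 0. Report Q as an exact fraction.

Wet (AMC III): CN(III) = 23·86/(10 + 0.13·86) = 1978/(1059/50) = 98900/1059 ≈ 93.390
Retention S: 1000/CN − 10 with CN=93.390 → S = 700/989 ≈ 0.708 in
Ia = 0.2S: 0.2·0.708 = 0.142 in (exactly 140/989)
Excess rainfall: 10.910 − 0.142 = 10.768 in; P > Ia so Q > 0
Q = (1064999/98900)²/((1064999/98900) + 700/989) = (1134222870001/9781210000)/(1134999/98900) = 1134222870001/112251401100 in ≈ 10.104 in

Q = 1134222870001/112251401100 in ≈ 10.104 in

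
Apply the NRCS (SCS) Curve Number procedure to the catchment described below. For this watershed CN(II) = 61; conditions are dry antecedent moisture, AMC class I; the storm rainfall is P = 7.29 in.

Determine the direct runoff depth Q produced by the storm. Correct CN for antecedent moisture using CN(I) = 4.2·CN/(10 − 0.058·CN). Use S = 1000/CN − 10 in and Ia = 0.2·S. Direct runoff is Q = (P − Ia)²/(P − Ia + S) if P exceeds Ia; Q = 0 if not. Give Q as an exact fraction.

Q = 32863526089/35495784100 in ≈ 0.926 in

Adjust CN=61 to AMC I: 4.2·61/(10 − 0.058·61) → (1281/5) ÷ (3231/500) = 42700/1077 ≈ 39.647
S = 1000/(42700/1077) − 10 = 6500/427 in ≈ 15.222 in
Ia = 0.2S: 0.2·15.222 = 3.044 in (exactly 1300/427)
P − Ia = 7.290 − 3.044 = 181283/42700 ≈ 4.246 in (> 0, runoff occurs)
Q = (181283/42700)²/((181283/42700) + 6500/427) = (32863526089/1823290000)/(831283/42700) = 32863526089/35495784100 in ≈ 0.926 in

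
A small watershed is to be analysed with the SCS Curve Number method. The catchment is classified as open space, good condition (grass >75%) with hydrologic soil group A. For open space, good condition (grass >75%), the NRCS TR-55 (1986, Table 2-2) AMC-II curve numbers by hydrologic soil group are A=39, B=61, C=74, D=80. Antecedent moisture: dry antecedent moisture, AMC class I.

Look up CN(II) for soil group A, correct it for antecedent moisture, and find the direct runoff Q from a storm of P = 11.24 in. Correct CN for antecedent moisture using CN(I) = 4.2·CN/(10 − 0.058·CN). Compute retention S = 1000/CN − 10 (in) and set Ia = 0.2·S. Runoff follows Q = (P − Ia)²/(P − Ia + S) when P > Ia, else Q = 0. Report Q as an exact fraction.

NRCS table: open space, good condition (grass >75%), soil group A → CN(II) = 39
Adjust CN=39 to AMC I: 4.2·39/(10 − 0.058·39) → (819/5) ÷ (3869/500) = 81900/3869 ≈ 21.168
Retention S: 1000/CN − 10 with CN=21.168 → S = 30500/819 ≈ 37.241 in
Initial abstraction Ia = S/5 = (30500/819)/5 = 6100/819 ≈ 7.448 in
Since P=11.240 > Ia=7.448: effective rainfall P−Ia = 77639/20475 in
Runoff Q = (P−Ia)²/(P−Ia+S) = (3.792)²/(3.792+37.241) = 6027814321/17201846025 ≈ 0.350 in

Q = 6027814321/17201846025 in ≈ 0.350 in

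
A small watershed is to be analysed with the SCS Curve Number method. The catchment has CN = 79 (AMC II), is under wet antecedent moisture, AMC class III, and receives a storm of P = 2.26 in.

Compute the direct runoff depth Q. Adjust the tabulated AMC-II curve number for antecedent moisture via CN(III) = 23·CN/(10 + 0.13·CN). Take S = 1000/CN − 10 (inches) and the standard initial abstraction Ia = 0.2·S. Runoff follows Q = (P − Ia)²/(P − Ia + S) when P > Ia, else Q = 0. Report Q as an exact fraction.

Wet (AMC III): CN(III) = 23·79/(10 + 0.13·79) = 1817/(2027/100) = 181700/2027 ≈ 89.640
Retention S: 1000/CN − 10 with CN=89.640 → S = 2100/1817 ≈ 1.156 in
Ia = 0.2·(2100/1817) = 420/1817 in ≈ 0.231 in
Excess rainfall: 2.260 − 0.231 = 2.029 in; P > Ia so Q > 0
Q = (184321/90850)²/((184321/90850) + 2100/1817) = (33974231041/8253722500)/(289321/90850) = 33974231041/26284812850 in ≈ 1.293 in

Q = 33974231041/26284812850 in ≈ 1.293 in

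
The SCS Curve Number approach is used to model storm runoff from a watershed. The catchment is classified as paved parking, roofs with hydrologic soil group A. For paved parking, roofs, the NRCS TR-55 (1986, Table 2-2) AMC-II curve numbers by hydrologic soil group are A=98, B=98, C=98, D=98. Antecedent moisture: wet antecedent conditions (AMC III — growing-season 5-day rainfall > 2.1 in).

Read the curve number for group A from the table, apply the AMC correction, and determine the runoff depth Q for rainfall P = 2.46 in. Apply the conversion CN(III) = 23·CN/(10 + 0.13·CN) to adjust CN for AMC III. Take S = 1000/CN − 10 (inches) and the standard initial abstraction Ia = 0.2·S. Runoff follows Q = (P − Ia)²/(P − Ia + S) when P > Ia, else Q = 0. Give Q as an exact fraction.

Q = 18939539641/8036693350 in ≈ 2.357 in

NRCS table: paved parking, roofs, soil group A → CN(II) = 98
Wet (AMC III): CN(III) = 23·98/(10 + 0.13·98) = 2254/(1137/50) = 112700/1137 ≈ 99.120
Max retention: S = 1000/(112700/1137) − 10 = 100/1127 in (≈ 0.089 in)
Ia = 0.2·(100/1127) = 20/1127 in ≈ 0.018 in
P − Ia = 2.460 − 0.018 = 137621/56350 ≈ 2.442 in (> 0, runoff occurs)
Q = (137621/56350)²/((137621/56350) + 100/1127) = (18939539641/3175322500)/(142621/56350) = 18939539641/8036693350 in ≈ 2.357 in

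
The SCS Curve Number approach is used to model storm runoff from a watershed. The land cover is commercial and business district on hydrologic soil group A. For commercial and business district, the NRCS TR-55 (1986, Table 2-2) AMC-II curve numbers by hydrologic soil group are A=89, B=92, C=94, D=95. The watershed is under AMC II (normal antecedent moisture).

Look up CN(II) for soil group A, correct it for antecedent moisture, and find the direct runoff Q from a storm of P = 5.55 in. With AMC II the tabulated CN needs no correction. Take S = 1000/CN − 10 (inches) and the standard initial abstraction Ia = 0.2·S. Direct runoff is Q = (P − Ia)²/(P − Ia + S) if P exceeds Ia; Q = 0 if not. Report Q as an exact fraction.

Q = 89094721/20717420 in ≈ 4.300 in

NRCS table: commercial and business district, soil group A → CN(II) = 89
AMC II — tabulated CN = 89 applies directly.
S = 1000/89 − 10 = 110/89 in ≈ 1.236 in
Ia = 0.2S: 0.2·1.236 = 0.247 in (exactly 22/89)
Since P=5.550 > Ia=0.247: effective rainfall P−Ia = 9439/1780 in
Q: (9439/1780)² ÷ (11639/1780) = 89094721/20717420 in (≈ 4.300 in)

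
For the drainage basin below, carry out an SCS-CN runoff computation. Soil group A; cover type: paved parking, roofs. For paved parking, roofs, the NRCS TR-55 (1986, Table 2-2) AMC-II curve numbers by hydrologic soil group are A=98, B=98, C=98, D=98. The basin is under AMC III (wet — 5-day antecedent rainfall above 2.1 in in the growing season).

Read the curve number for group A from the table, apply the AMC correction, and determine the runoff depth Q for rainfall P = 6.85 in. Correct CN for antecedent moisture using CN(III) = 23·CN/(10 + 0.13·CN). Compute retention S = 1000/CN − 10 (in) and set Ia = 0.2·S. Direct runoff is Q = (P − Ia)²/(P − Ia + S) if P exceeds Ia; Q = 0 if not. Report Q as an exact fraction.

Q = 23715692001/3516217460 in ≈ 6.745 in

NRCS table: paved parking, roofs, soil group A → CN(II) = 98
Adjust CN=98 to AMC III: 23·98/(10 + 0.13·98) → 2254 ÷ (1137/50) = 112700/1137 ≈ 99.120
Max retention: S = 1000/(112700/1137) − 10 = 100/1127 in (≈ 0.089 in)
Ia = 0.2S: 0.2·0.089 = 0.018 in (exactly 20/1127)
P − Ia = 6.850 − 0.018 = 153999/22540 ≈ 6.832 in (> 0, runoff occurs)
Q = (153999/22540)²/((153999/22540) + 100/1127) = (23715692001/508051600)/(155999/22540) = 23715692001/3516217460 in ≈ 6.745 in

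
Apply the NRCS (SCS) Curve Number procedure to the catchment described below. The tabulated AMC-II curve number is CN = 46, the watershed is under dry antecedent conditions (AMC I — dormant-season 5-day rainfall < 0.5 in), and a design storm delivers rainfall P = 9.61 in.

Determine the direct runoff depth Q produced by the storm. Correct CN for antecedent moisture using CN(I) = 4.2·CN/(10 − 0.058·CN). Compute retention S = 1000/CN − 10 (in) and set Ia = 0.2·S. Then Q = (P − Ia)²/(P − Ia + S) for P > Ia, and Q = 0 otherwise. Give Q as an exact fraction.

Adjust CN=46 to AMC I: 4.2·46/(10 − 0.058·46) → (966/5) ÷ (1833/250) = 16100/611 ≈ 26.350
Max retention: S = 1000/(16100/611) − 10 = 4500/161 in (≈ 27.950 in)
Ia = 0.2S: 0.2·27.950 = 5.590 in (exactly 900/161)
Since P=9.610 > Ia=5.590: effective rainfall P−Ia = 64721/16100 in
Q = (64721/16100)²/((64721/16100) + 4500/161) = (4188807841/259210000)/(514721/16100) = 4188807841/8287008100 in ≈ 0.505 in

Q = 4188807841/8287008100 in ≈ 0.505 in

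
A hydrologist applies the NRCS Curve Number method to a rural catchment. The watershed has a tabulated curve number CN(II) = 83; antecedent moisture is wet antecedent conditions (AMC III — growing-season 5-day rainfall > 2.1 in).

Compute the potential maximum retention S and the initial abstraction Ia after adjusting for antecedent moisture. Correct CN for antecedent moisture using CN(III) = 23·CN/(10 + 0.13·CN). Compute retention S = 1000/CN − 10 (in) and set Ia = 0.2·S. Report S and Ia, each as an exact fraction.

S = 1700/1909 in ≈ 0.891 in; Ia = 340/1909 in ≈ 0.178 in

Adjust CN=83 to AMC III: 23·83/(10 + 0.13·83) → 1909 ÷ (2079/100) = 190900/2079 ≈ 91.823
S = 1000/(190900/2079) − 10 = 1700/1909 in ≈ 0.891 in
Initial abstraction Ia = S/5 = (1700/1909)/5 = 340/1909 ≈ 0.178 in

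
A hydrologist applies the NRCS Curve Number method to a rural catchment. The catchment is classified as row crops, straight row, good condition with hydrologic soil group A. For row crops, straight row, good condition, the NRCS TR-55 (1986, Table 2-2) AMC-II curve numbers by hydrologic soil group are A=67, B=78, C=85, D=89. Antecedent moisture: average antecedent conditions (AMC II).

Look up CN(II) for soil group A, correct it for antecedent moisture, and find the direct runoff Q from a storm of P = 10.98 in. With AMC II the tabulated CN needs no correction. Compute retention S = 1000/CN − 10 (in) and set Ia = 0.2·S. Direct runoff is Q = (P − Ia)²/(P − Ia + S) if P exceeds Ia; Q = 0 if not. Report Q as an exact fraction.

Q = 373703763/55814350 in ≈ 6.695 in

NRCS table: row crops, straight row, good condition, soil group A → CN(II) = 67
AMC II — tabulated CN = 67 applies directly.
S = 1000/67 − 10 = 330/67 in ≈ 4.925 in
Ia = 0.2S: 0.2·4.925 = 0.985 in (exactly 66/67)
P − Ia = 10.980 − 0.985 = 33483/3350 ≈ 9.995 in (> 0, runoff occurs)
Q: (33483/3350)² ÷ (49983/3350) = 373703763/55814350 in (≈ 6.695 in)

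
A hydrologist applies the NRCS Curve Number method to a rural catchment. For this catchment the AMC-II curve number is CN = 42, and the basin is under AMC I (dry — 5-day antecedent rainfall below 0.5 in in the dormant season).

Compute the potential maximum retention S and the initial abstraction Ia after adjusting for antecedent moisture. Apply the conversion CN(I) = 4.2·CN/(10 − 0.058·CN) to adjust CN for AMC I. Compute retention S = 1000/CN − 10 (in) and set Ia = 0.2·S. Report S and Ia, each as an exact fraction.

S = 14500/441 in ≈ 32.880 in; Ia = 2900/441 in ≈ 6.576 in

CN(I) from CN(II)=42: (4.2·42)/(10 − 0.058·42) = 44100/1891 ≈ 23.321
S = 1000/(44100/1891) − 10 = 14500/441 in ≈ 32.880 in
Ia = 0.2S: 0.2·32.880 = 6.576 in (exactly 2900/441)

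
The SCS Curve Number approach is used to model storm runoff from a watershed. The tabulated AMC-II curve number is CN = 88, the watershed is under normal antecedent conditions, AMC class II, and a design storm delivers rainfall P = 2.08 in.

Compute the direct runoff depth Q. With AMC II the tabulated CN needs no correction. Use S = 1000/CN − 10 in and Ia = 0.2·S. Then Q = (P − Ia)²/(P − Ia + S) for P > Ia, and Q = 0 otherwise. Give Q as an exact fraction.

Average conditions: CN = 88 (no AMC adjustment).
Retention S: 1000/CN − 10 with CN=88.000 → S = 15/11 ≈ 1.364 in
Initial abstraction Ia = S/5 = (15/11)/5 = 3/11 ≈ 0.273 in
P − Ia = 2.080 − 0.273 = 497/275 ≈ 1.807 in (> 0, runoff occurs)
Q = (497/275)²/((497/275) + 15/11) = (247009/75625)/(872/275) = 247009/239800 in ≈ 1.030 in

Q = 247009/239800 in ≈ 1.030 in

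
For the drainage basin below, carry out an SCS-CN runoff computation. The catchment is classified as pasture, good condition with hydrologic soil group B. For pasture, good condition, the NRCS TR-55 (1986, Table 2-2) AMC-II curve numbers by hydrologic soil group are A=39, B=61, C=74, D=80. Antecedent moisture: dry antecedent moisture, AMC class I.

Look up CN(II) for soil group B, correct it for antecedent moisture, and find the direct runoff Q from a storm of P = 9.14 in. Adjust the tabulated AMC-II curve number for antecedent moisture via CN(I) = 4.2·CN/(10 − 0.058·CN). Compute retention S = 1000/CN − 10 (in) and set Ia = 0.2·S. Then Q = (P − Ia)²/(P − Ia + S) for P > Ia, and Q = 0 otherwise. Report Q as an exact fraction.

Q = 16936159321/9717217650 in ≈ 1.743 in

NRCS table: pasture, good condition, soil group B → CN(II) = 61
Dry (AMC I): CN(I) = 4.2·61/(10 − 0.058·61) = (1281/5)/(3231/500) = 42700/1077 ≈ 39.647
S = 1000/(42700/1077) − 10 = 6500/427 in ≈ 15.222 in
Ia = 0.2S: 0.2·15.222 = 3.044 in (exactly 1300/427)
Since P=9.140 > Ia=3.044: effective rainfall P−Ia = 130139/21350 in
Q = (130139/21350)²/((130139/21350) + 6500/427) = (16936159321/455822500)/(455139/21350) = 16936159321/9717217650 in ≈ 1.743 in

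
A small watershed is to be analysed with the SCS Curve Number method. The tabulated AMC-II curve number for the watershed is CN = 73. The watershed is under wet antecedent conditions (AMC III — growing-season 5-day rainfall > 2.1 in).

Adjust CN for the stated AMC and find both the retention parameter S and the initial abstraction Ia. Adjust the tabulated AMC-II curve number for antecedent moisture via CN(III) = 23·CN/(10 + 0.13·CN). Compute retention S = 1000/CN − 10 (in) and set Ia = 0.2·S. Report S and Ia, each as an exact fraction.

CN(III) from CN(II)=73: (23·73)/(10 + 0.13·73) = 167900/1949 ≈ 86.147
S = 1000/(167900/1949) − 10 = 2700/1679 in ≈ 1.608 in
Ia = 0.2S: 0.2·1.608 = 0.322 in (exactly 540/1679)

S = 2700/1679 in ≈ 1.608 in; Ia = 540/1679 in ≈ 0.322 in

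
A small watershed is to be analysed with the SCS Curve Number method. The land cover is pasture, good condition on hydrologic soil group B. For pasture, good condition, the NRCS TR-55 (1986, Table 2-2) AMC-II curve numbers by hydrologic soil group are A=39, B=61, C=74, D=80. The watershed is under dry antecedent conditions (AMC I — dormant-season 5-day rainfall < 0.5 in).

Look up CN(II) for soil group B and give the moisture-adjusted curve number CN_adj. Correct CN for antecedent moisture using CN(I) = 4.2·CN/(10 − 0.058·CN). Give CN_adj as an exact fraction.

NRCS table: pasture, good condition, soil group B → CN(II) = 61
Dry (AMC I): CN(I) = 4.2·61/(10 − 0.058·61) = (1281/5)/(3231/500) = 42700/1077 ≈ 39.647

CN_adj = 42700/1077 ≈ 39.647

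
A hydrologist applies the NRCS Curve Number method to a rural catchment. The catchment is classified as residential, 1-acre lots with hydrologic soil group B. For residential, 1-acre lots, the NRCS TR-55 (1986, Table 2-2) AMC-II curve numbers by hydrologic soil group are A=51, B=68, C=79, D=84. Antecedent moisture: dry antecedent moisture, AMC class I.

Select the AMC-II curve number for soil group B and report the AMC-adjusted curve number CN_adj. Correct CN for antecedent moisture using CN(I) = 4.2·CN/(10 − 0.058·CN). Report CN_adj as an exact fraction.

NRCS table: residential, 1-acre lots, soil group B → CN(II) = 68
Adjust CN=68 to AMC I: 4.2·68/(10 − 0.058·68) → (1428/5) ÷ (757/125) = 35700/757 ≈ 47.160

CN_adj = 35700/757 ≈ 47.160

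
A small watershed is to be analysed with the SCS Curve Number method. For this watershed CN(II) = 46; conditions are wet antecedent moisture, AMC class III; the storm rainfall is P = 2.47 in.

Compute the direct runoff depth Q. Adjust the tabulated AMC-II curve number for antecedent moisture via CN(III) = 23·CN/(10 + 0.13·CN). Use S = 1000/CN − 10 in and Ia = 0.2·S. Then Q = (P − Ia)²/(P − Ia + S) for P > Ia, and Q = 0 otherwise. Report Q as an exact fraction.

CN(III) from CN(II)=46: (23·46)/(10 + 0.13·46) = 52900/799 ≈ 66.208
Retention S: 1000/CN − 10 with CN=66.208 → S = 2700/529 ≈ 5.104 in
Initial abstraction Ia = S/5 = (2700/529)/5 = 540/529 ≈ 1.021 in
Excess rainfall: 2.470 − 1.021 = 1.449 in; P > Ia so Q > 0
Runoff Q = (P−Ia)²/(P−Ia+S) = (1.449)²/(1.449+5.104) = 5877215569/18338472700 ≈ 0.320 in

Q = 5877215569/18338472700 in ≈ 0.320 in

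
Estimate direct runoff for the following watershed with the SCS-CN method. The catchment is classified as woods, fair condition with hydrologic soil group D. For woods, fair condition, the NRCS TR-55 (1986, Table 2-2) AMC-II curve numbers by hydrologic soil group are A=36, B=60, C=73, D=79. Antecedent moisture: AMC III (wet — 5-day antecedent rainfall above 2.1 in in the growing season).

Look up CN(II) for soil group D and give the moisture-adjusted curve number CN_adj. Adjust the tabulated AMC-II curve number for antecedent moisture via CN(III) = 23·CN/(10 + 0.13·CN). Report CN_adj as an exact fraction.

CN_adj = 181700/2027 ≈ 89.640

NRCS table: woods, fair condition, soil group D → CN(II) = 79
Adjust CN=79 to AMC III: 23·79/(10 + 0.13·79) → 1817 ÷ (2027/100) = 181700/2027 ≈ 89.640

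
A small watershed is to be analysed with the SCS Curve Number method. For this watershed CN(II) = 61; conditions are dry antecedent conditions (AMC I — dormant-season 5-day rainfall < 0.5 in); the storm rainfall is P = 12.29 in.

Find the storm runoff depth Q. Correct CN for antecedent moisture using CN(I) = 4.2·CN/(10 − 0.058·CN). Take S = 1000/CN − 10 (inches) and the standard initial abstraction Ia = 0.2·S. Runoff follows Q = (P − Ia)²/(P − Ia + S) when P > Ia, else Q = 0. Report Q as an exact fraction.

Dry (AMC I): CN(I) = 4.2·61/(10 − 0.058·61) = (1281/5)/(3231/500) = 42700/1077 ≈ 39.647
Max retention: S = 1000/(42700/1077) − 10 = 6500/427 in (≈ 15.222 in)
Ia = 0.2S: 0.2·15.222 = 3.044 in (exactly 1300/427)
Excess rainfall: 12.290 − 3.044 = 9.246 in; P > Ia so Q > 0
Q = (394783/42700)²/((394783/42700) + 6500/427) = (155853617089/1823290000)/(1044783/42700) = 155853617089/44612234100 in ≈ 3.494 in

Q = 155853617089/44612234100 in ≈ 3.494 in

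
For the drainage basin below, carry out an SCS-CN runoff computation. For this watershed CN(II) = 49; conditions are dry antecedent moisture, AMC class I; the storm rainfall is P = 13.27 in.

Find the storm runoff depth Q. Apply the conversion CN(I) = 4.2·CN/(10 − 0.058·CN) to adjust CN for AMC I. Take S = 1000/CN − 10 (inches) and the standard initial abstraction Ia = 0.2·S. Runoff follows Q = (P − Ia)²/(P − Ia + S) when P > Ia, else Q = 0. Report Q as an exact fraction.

Q = 81316795921/38936022300 in ≈ 2.088 in

Adjust CN=49 to AMC I: 4.2·49/(10 − 0.058·49) → (1029/5) ÷ (3579/500) = 34300/1193 ≈ 28.751
S = 1000/(34300/1193) − 10 = 8500/343 in ≈ 24.781 in
Ia = 0.2·(8500/343) = 1700/343 in ≈ 4.956 in
Since P=13.270 > Ia=4.956: effective rainfall P−Ia = 285161/34300 in
Q = (285161/34300)²/((285161/34300) + 8500/343) = (81316795921/1176490000)/(1135161/34300) = 81316795921/38936022300 in ≈ 2.088 in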